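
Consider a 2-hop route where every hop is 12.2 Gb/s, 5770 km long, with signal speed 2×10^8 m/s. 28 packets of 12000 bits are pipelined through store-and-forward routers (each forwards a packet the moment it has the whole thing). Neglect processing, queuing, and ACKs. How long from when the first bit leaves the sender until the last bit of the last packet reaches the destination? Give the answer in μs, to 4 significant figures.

Per-hop transmission t_tx = L/R = 12000/12200000000 = 0.983607 μs.
Per-hop propagation t_prop = 5770000/200000000 = 28850 μs.
Pipeline fill: first packet needs 2·t_tx to clear all hops; remaining 27 packets each add one t_tx.
Total = (2+28-1)·t_tx + 2·t_prop = 29·0.983607 + 2·28850 = 57730 μs.

57730 μs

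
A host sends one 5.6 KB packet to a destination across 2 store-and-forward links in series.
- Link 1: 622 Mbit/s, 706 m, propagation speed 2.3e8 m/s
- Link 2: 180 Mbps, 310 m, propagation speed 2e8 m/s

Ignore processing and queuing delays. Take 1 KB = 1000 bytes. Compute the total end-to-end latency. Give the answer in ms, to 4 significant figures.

0.3255 ms

L = 44800 bits.
Transmission delays (L/R per hop): 0.0720257, 0.248889 ms; sum = 0.320915 ms.
Propagation delays (d/s per hop): 0.00306957, 0.00155 ms; sum = 0.00461957 ms.
End-to-end = 0.3255 ms.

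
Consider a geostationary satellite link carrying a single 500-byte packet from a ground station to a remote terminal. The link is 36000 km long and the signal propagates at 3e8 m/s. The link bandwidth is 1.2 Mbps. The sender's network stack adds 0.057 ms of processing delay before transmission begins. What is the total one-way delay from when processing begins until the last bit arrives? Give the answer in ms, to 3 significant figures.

L = 500 × 8 = 4000 bits.
Transmission delay = L/R = 4000 / 1200000 = 3.33333 ms.
Propagation delay = d/s = 36000000 m / 300000000 m/s = 120 ms.
Plus processing delay 0.057 ms = 0.057 ms.
Total = 123 ms.

123 ms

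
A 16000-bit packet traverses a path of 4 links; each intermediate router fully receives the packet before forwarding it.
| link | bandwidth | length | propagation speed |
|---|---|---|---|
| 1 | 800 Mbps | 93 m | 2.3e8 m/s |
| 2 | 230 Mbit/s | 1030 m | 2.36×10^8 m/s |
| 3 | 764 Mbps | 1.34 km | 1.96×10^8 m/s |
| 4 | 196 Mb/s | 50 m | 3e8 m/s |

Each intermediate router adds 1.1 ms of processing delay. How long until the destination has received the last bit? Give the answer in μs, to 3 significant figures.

3500 μs

Transmission delays (L/R per hop): 20, 69.5652, 20.9424, 81.6327 μs; sum = 192.14 μs.
Propagation delays (d/s per hop): 0.404348, 4.36441, 6.83673, 0.166667 μs; sum = 11.7722 μs.
Processing at 3 router(s): 3 × 1.1 ms = 3300 μs.
End-to-end = 3500 μs.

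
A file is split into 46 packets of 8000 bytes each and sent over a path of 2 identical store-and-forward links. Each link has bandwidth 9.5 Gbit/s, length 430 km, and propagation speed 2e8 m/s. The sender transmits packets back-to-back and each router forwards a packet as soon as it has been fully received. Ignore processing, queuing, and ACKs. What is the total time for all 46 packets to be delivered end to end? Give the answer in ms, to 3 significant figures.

4.62 ms

Per-hop transmission t_tx = L/R = 64000/9500000000 = 0.00673684 ms.
Per-hop propagation t_prop = 430000/200000000 = 2.15 ms.
Pipeline fill: first packet needs 2·t_tx to clear all hops; remaining 45 packets each add one t_tx.
Total = (2+46-1)·t_tx + 2·t_prop = 47·0.00673684 + 2·2.15 = 4.62 ms.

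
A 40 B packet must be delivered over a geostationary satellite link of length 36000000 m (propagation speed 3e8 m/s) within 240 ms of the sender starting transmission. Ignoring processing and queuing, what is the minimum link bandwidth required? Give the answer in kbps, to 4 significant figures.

L = 320 bits.
Propagation delay = 36000000 / 300000000 = 120 ms.
Transmission budget = 240 − 120 = 120 ms.
R ≥ L / t_tx = 320 bits / 0.12 s = 2.667 kbps.

2.667 kbps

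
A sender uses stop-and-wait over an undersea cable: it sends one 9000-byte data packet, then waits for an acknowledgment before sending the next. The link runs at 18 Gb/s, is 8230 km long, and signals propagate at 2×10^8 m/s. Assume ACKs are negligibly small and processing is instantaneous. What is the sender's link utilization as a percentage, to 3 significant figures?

t_tx = L/R = 72000/18000000000 = 4e-06 s.
t_prop = 8230000/200000000 = 0.04115 s; RTT = 0.0823 s.
Cycle = t_tx + RTT = 0.082304 s.
Utilization = t_tx / cycle = 4e-06/0.082304 = 0.00486 %.

0.00486 %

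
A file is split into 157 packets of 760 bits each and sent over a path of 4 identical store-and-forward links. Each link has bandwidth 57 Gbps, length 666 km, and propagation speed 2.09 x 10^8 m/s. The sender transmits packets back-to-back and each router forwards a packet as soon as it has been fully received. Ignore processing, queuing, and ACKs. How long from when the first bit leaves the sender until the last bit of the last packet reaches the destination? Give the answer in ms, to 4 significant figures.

Per-hop transmission t_tx = L/R = 760/57000000000 = 1.33333e-05 ms.
Per-hop propagation t_prop = 666000/209000000 = 3.1866 ms.
Pipeline fill: first packet needs 4·t_tx to clear all hops; remaining 156 packets each add one t_tx.
Total = (4+157-1)·t_tx + 4·t_prop = 160·1.33333e-05 + 4·3.1866 = 12.75 ms.

12.75 ms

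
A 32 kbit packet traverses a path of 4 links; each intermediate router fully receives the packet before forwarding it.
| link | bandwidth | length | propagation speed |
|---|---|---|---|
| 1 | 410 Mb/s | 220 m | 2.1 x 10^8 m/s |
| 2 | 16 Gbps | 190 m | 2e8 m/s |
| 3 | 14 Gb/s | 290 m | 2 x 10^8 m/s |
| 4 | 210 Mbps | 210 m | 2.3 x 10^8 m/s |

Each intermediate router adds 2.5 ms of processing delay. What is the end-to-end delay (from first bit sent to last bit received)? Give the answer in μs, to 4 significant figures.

L = 32000 bits.
Transmission delays (L/R per hop): 78.0488, 2, 2.28571, 152.381 μs; sum = 234.715 μs.
Propagation delays (d/s per hop): 1.04762, 0.95, 1.45, 0.913043 μs; sum = 4.36066 μs.
Processing at 3 router(s): 3 × 2.5 ms = 7500 μs.
End-to-end = 7739 μs.

7739 μs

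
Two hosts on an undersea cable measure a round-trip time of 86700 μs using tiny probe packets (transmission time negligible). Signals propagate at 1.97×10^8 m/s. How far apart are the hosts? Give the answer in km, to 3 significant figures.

One-way propagation = RTT/2 = 43350 μs.
d = s × t = 197000000 × 0.04335 = 8540 km.

8540 km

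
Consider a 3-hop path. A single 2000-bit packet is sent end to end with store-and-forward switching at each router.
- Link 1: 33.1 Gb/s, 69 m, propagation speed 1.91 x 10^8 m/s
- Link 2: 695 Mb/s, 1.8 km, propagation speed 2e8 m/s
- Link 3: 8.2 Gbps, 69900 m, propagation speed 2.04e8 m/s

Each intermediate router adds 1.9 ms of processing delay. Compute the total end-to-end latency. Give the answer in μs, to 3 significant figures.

4160 μs

Transmission delays (L/R per hop): 0.060423, 2.8777, 0.243902 μs; sum = 3.18202 μs.
Propagation delays (d/s per hop): 0.361257, 9, 342.647 μs; sum = 352.008 μs.
Processing at 2 router(s): 2 × 1.9 ms = 3800 μs.
End-to-end = 4160 μs.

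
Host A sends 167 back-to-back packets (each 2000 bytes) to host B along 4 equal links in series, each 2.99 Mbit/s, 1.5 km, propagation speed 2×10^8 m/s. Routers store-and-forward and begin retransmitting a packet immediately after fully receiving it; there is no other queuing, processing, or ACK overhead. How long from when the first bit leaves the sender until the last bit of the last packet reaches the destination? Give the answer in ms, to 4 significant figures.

Per-hop transmission t_tx = L/R = 16000/2990000 = 5.35117 ms.
Per-hop propagation t_prop = 1500/200000000 = 0.0075 ms.
Pipeline fill: first packet needs 4·t_tx to clear all hops; remaining 166 packets each add one t_tx.
Total = (4+167-1)·t_tx + 4·t_prop = 170·5.35117 + 4·0.0075 = 909.7 ms.

909.7 ms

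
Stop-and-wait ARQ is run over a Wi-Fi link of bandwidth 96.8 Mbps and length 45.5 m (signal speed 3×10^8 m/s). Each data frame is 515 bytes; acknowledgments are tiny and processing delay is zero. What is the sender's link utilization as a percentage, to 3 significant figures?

t_tx = L/R = 4120/96800000 = 4.2562e-05 s.
t_prop = 45.5/300000000 = 1.51667e-07 s; RTT = 3.03333e-07 s.
Cycle = t_tx + RTT = 4.28653e-05 s.
Utilization = t_tx / cycle = 4.2562e-05/4.28653e-05 = 99.3 %.

99.3 %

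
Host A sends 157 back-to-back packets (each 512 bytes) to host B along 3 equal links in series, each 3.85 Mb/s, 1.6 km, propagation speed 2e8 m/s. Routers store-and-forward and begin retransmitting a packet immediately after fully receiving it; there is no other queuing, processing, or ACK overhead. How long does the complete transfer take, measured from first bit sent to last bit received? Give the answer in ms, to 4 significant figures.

Per-hop transmission t_tx = L/R = 4096/3850000 = 1.0639 ms.
Per-hop propagation t_prop = 1600/200000000 = 0.008 ms.
Pipeline fill: first packet needs 3·t_tx to clear all hops; remaining 156 packets each add one t_tx.
Total = (3+157-1)·t_tx + 3·t_prop = 159·1.0639 + 3·0.008 = 169.2 ms.

169.2 ms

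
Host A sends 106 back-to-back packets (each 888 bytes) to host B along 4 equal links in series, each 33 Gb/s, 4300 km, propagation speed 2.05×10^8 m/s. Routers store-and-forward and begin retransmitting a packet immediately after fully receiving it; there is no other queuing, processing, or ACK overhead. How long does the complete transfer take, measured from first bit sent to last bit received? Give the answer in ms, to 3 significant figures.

83.9 ms

Per-hop transmission t_tx = L/R = 7104/33000000000 = 0.000215273 ms.
Per-hop propagation t_prop = 4300000/2.05e+08 = 20.9756 ms.
Pipeline fill: first packet needs 4·t_tx to clear all hops; remaining 105 packets each add one t_tx.
Total = (4+106-1)·t_tx + 4·t_prop = 109·0.000215273 + 4·20.9756 = 83.9 ms.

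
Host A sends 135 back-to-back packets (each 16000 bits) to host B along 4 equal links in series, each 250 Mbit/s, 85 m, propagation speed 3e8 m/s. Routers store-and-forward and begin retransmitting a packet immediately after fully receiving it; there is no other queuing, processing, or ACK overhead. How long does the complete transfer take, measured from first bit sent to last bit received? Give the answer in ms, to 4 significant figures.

Per-hop transmission t_tx = L/R = 16000/250000000 = 0.064 ms.
Per-hop propagation t_prop = 85/300000000 = 0.000283333 ms.
Pipeline fill: first packet needs 4·t_tx to clear all hops; remaining 134 packets each add one t_tx.
Total = (4+135-1)·t_tx + 4·t_prop = 138·0.064 + 4·0.000283333 = 8.833 ms.

8.833 ms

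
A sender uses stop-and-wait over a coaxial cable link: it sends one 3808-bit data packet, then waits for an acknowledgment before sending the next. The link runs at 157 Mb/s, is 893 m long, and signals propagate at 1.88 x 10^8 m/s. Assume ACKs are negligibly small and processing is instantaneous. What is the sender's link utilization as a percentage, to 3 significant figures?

71.9 %

t_tx = L/R = 3808/157000000 = 2.42548e-05 s.
t_prop = 893/188000000 = 4.75e-06 s; RTT = 9.5e-06 s.
Cycle = t_tx + RTT = 3.37548e-05 s.
Utilization = t_tx / cycle = 2.42548e-05/3.37548e-05 = 71.9 %.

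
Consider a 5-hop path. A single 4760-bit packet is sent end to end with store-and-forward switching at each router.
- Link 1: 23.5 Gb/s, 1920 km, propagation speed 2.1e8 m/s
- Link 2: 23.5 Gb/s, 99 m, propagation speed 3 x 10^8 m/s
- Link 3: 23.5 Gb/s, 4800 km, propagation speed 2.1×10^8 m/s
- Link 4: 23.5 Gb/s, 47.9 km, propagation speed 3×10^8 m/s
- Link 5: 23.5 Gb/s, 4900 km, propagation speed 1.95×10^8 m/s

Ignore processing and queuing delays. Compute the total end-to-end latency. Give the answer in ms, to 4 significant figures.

Transmission delay per hop = L/R = 4760/23500000000 = 0.000202553 ms; 5 hops → 0.00101277 ms.
Propagation delays (d/s per hop): 9.14286, 0.00033, 22.8571, 0.159667, 25.1282 ms; sum = 57.2882 ms.
End-to-end = 57.29 ms.

57.29 ms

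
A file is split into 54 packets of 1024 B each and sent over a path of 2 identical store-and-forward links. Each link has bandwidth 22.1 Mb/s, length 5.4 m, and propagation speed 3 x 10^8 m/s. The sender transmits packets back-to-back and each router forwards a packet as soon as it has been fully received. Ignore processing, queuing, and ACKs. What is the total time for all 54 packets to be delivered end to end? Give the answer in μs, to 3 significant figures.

20400 μs

Per-hop transmission t_tx = L/R = 8192/22100000 = 370.679 μs.
Per-hop propagation t_prop = 5.4/300000000 = 0.018 μs.
Pipeline fill: first packet needs 2·t_tx to clear all hops; remaining 53 packets each add one t_tx.
Total = (2+54-1)·t_tx + 2·t_prop = 55·370.679 + 2·0.018 = 20400 μs.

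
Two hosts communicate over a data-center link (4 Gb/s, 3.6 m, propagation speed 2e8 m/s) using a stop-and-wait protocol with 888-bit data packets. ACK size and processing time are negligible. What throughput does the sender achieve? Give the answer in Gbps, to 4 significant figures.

t_tx = L/R = 888/4000000000 = 2.22e-07 s.
t_prop = 3.6/200000000 = 1.8e-08 s; RTT = 3.6e-08 s.
Cycle = t_tx + RTT = 2.58e-07 s.
Throughput = L / cycle = 888 / 2.58e-07 = 3.442 Gbps.

3.442 Gbps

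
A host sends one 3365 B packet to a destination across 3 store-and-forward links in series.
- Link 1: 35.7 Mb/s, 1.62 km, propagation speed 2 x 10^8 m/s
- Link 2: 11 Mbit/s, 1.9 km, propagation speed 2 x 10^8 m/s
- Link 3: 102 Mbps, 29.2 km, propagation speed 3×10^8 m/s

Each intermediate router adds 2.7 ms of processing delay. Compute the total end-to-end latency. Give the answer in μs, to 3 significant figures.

8980 μs

L = 3365 × 8 = 26920 bits.
Transmission delays (L/R per hop): 754.062, 2447.27, 263.922 μs; sum = 3465.26 μs.
Propagation delays (d/s per hop): 8.1, 9.5, 97.3333 μs; sum = 114.933 μs.
Processing at 2 router(s): 2 × 2.7 ms = 5400 μs.
End-to-end = 8980 μs.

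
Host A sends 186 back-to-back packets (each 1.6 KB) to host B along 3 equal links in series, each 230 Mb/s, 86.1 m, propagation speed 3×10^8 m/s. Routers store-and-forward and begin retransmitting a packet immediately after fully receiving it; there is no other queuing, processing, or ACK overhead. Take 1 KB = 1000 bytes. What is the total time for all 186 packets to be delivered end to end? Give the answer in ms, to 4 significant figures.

Per-hop transmission t_tx = L/R = 12800/230000000 = 0.0556522 ms.
Per-hop propagation t_prop = 86.1/300000000 = 0.000287 ms.
Pipeline fill: first packet needs 3·t_tx to clear all hops; remaining 185 packets each add one t_tx.
Total = (3+186-1)·t_tx + 3·t_prop = 188·0.0556522 + 3·0.000287 = 10.46 ms.

10.46 ms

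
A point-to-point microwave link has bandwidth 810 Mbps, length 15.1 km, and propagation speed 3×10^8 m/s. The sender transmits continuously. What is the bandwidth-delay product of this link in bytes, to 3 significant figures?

Propagation delay = 15100 / 300000000 = 5.03333e-05 s.
BDP = R × t_prop = 810000000 × 5.03333e-05 = 40770 bits.
In bytes: 40770/8 = 5100 bytes.

5100 bytes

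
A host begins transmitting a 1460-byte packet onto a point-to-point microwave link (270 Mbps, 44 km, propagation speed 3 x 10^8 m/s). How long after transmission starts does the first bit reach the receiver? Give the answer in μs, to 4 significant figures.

146.7 μs

First bit experiences only propagation delay: d/s = 44000/300000000 = 146.7 μs.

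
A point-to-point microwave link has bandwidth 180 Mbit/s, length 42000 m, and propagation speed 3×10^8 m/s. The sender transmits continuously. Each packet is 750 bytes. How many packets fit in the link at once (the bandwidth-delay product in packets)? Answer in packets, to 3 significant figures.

4.20 packets

Propagation delay = 42000 / 300000000 = 0.00014 s.
BDP = R × t_prop = 180000000 × 0.00014 = 25200 bits.
In packets of 6000 bits: 4.20 packets.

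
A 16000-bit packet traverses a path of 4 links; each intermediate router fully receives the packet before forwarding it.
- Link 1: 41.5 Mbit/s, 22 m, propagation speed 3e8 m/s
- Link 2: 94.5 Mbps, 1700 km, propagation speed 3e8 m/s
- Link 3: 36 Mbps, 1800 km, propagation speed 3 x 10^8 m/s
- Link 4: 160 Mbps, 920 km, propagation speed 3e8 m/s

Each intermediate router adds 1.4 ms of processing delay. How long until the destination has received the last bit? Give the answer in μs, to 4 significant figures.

Transmission delays (L/R per hop): 385.542, 169.312, 444.444, 100 μs; sum = 1099.3 μs.
Propagation delays (d/s per hop): 0.0733333, 5666.67, 6000, 3066.67 μs; sum = 14733.4 μs.
Processing at 3 router(s): 3 × 1.4 ms = 4200 μs.
End-to-end = 20030 μs.

20030 μs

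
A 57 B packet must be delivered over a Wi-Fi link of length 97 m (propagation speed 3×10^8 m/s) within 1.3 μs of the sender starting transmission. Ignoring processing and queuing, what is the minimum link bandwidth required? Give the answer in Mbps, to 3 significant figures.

L = 456 bits.
Propagation delay = 97 / 300000000 = 0.323333 μs.
Transmission budget = 1.3 − 0.323333 = 0.976667 μs.
R ≥ L / t_tx = 456 bits / 9.76667e-07 s = 467 Mbps.

467 Mbps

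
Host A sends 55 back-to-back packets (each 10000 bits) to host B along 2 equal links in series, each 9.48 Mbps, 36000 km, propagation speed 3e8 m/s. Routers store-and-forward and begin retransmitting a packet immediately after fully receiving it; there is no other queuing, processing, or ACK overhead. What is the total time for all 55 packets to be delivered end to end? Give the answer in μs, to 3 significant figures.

Per-hop transmission t_tx = L/R = 10000/9480000 = 1054.85 μs.
Per-hop propagation t_prop = 36000000/300000000 = 120000 μs.
Pipeline fill: first packet needs 2·t_tx to clear all hops; remaining 54 packets each add one t_tx.
Total = (2+55-1)·t_tx + 2·t_prop = 56·1054.85 + 2·120000 = 299000 μs.

299000 μs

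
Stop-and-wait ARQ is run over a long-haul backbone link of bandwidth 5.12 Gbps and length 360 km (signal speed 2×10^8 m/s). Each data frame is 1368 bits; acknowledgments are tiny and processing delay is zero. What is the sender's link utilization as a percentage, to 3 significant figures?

t_tx = L/R = 1368/5120000000 = 2.67188e-07 s.
t_prop = 360000/200000000 = 0.0018 s; RTT = 0.0036 s.
Cycle = t_tx + RTT = 0.00360027 s.
Utilization = t_tx / cycle = 2.67188e-07/0.00360027 = 0.00742 %.

0.00742 %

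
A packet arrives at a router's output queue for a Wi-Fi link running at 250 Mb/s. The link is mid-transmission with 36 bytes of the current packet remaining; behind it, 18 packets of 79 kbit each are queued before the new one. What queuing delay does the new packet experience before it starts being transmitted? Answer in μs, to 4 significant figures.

5689 μs

Each queued packet: L/R = 79000/250000000 = 316 μs.
18 queued → 5688 μs.
Plus remaining 288 bits of current packet: 1.152 μs.
Queuing delay = 5689 μs.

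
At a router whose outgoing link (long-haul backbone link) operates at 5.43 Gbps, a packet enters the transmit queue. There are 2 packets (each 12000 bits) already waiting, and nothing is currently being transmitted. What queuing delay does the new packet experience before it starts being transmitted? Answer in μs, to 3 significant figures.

Each queued packet: L/R = 12000/5430000000 = 2.20994 μs.
2 queued → 4.41989 μs.
Queuing delay = 4.42 μs.

4.42 μs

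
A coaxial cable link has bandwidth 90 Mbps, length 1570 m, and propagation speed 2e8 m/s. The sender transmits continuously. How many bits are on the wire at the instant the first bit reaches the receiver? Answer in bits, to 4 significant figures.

Propagation delay = 1570 / 200000000 = 7.85e-06 s.
BDP = R × t_prop = 90000000 × 7.85e-06 = 706.5 bits.

706.5 bits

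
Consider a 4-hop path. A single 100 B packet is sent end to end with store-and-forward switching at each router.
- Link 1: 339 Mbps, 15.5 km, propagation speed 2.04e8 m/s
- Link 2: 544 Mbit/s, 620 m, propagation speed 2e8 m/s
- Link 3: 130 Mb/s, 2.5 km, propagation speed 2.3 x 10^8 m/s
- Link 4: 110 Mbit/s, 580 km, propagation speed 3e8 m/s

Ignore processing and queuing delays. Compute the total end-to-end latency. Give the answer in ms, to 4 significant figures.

L = 100 × 8 = 800 bits.
Transmission delays (L/R per hop): 0.00235988, 0.00147059, 0.00615385, 0.00727273 ms; sum = 0.017257 ms.
Propagation delays (d/s per hop): 0.0759804, 0.0031, 0.0108696, 1.93333 ms; sum = 2.02328 ms.
End-to-end = 2.041 ms.

2.041 ms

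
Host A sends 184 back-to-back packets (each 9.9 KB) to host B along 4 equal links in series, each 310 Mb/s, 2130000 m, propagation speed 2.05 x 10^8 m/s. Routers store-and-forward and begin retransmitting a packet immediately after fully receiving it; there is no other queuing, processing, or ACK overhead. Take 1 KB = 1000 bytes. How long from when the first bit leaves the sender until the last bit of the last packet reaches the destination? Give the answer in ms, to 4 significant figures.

Per-hop transmission t_tx = L/R = 79200/310000000 = 0.255484 ms.
Per-hop propagation t_prop = 2130000/2.05e+08 = 10.3902 ms.
Pipeline fill: first packet needs 4·t_tx to clear all hops; remaining 183 packets each add one t_tx.
Total = (4+184-1)·t_tx + 4·t_prop = 187·0.255484 + 4·10.3902 = 89.34 ms.

89.34 ms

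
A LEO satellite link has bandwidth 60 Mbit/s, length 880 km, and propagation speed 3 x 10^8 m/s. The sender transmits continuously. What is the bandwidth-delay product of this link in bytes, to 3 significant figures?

Propagation delay = 880000 / 300000000 = 0.00293333 s.
BDP = R × t_prop = 60000000 × 0.00293333 = 176000 bits.
In bytes: 176000/8 = 22000 bytes.

22000 bytes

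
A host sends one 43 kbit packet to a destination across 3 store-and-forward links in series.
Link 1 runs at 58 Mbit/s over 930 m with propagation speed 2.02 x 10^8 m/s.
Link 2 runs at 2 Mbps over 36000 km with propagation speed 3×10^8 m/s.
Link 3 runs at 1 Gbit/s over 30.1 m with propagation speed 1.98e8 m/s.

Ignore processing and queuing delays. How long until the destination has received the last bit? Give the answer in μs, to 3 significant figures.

L = 43000 bits.
Transmission delays (L/R per hop): 741.379, 21500, 43 μs; sum = 22284.4 μs.
Propagation delays (d/s per hop): 4.60396, 120000, 0.15202 μs; sum = 120005 μs.
End-to-end = 142000 μs.

142000 μs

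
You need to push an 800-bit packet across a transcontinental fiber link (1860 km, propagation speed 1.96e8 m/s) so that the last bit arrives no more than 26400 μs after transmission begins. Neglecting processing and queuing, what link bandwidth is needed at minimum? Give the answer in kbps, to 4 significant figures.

47.31 kbps

Propagation delay = 1860000 / 196000000 = 9489.8 μs.
Transmission budget = 26400 − 9489.8 = 16910.2 μs.
R ≥ L / t_tx = 800 bits / 0.0169102 s = 47.31 kbps.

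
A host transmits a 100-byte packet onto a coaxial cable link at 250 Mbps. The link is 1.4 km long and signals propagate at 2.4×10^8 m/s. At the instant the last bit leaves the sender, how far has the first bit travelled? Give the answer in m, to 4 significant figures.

768.0 m

t_tx = L/R = 800/250000000 = 3.2e-06 s.
Distance = s × t_tx = 240000000 × 3.2e-06 = 768.0 m.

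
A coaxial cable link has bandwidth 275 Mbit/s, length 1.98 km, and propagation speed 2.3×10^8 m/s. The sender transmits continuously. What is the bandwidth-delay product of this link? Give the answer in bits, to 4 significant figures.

2367 bits

Propagation delay = 1980 / 2.3e+08 = 8.6087e-06 s.
BDP = R × t_prop = 275000000 × 8.6087e-06 = 2367.39 bits.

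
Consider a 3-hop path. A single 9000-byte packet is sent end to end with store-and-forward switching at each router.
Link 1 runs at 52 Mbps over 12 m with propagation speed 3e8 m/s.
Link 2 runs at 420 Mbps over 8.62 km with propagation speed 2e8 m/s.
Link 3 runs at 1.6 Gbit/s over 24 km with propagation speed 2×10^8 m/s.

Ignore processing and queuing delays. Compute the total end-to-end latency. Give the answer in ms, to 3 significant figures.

L = 9000 × 8 = 72000 bits.
Transmission delays (L/R per hop): 1.38462, 0.171429, 0.045 ms; sum = 1.60104 ms.
Propagation delays (d/s per hop): 4e-05, 0.0431, 0.12 ms; sum = 0.16314 ms.
End-to-end = 1.76 ms.

1.76 ms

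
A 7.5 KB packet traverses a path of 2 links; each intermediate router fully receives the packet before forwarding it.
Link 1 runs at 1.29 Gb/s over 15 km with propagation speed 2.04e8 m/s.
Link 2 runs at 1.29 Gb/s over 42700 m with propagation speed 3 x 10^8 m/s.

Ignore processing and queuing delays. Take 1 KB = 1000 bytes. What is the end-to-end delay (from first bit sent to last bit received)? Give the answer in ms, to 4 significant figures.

0.3089 ms

L = 60000 bits.
Transmission delay per hop = L/R = 60000/1290000000 = 0.0465116 ms; 2 hops → 0.0930233 ms.
Propagation delays (d/s per hop): 0.0735294, 0.142333 ms; sum = 0.215863 ms.
End-to-end = 0.3089 ms.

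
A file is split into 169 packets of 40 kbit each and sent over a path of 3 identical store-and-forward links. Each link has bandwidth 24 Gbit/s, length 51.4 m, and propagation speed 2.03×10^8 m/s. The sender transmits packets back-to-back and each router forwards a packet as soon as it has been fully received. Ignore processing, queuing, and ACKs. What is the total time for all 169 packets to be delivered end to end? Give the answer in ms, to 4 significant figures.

Per-hop transmission t_tx = L/R = 40000/24000000000 = 0.00166667 ms.
Per-hop propagation t_prop = 51.4/2.03e+08 = 0.000253202 ms.
Pipeline fill: first packet needs 3·t_tx to clear all hops; remaining 168 packets each add one t_tx.
Total = (3+169-1)·t_tx + 3·t_prop = 171·0.00166667 + 3·0.000253202 = 0.2858 ms.

0.2858 ms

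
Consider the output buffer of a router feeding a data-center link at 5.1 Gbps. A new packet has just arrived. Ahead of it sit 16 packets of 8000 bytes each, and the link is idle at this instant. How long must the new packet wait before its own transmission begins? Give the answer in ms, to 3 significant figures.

Each queued packet: L/R = 64000/5100000000 = 0.012549 ms.
16 queued → 0.200784 ms.
Queuing delay = 0.201 ms.

0.201 ms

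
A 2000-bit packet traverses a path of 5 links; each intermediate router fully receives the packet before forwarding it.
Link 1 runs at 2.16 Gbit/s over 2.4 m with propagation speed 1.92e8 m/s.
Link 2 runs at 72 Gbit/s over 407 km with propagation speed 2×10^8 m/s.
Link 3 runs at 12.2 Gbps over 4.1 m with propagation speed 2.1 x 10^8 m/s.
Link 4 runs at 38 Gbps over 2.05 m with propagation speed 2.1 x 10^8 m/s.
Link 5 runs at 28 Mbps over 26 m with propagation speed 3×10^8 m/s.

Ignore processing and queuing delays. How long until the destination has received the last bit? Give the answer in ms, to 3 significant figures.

2.11 ms

Transmission delays (L/R per hop): 0.000925926, 2.77778e-05, 0.000163934, 5.26316e-05, 0.0714286 ms; sum = 0.0725988 ms.
Propagation delays (d/s per hop): 1.25e-05, 2.035, 1.95238e-05, 9.7619e-06, 8.66667e-05 ms; sum = 2.03513 ms.
End-to-end = 2.11 ms.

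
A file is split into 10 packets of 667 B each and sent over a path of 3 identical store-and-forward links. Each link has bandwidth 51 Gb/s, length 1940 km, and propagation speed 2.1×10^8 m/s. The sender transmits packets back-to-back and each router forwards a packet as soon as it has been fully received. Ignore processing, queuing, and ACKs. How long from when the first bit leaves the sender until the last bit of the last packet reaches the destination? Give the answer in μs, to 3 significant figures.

27700 μs

Per-hop transmission t_tx = L/R = 5336/51000000000 = 0.104627 μs.
Per-hop propagation t_prop = 1940000/210000000 = 9238.1 μs.
Pipeline fill: first packet needs 3·t_tx to clear all hops; remaining 9 packets each add one t_tx.
Total = (3+10-1)·t_tx + 3·t_prop = 12·0.104627 + 3·9238.1 = 27700 μs.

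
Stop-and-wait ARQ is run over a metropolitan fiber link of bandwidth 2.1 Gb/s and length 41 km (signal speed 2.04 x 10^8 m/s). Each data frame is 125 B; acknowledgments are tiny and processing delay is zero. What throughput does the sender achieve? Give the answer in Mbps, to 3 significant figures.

t_tx = L/R = 1000/2100000000 = 4.7619e-07 s.
t_prop = 41000/204000000 = 0.00020098 s; RTT = 0.000401961 s.
Cycle = t_tx + RTT = 0.000402437 s.
Throughput = L / cycle = 1000 / 0.000402437 = 2.48 Mbps.

2.48 Mbps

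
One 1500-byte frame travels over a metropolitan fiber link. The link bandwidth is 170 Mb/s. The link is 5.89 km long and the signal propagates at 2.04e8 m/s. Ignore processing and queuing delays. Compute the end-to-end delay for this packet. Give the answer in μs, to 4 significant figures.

99.46 μs

L = 1500 × 8 = 12000 bits.
Transmission delay = L/R = 12000 / 170000000 = 70.5882 μs.
Propagation delay = d/s = 5890 m / 204000000 m/s = 28.8725 μs.
Total = 99.46 μs.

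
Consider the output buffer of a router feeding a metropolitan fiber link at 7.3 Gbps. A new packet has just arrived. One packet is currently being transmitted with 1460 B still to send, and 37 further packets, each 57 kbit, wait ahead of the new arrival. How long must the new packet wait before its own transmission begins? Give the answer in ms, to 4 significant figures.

0.2905 ms

Each queued packet: L/R = 57000/7300000000 = 0.00780822 ms.
37 queued → 0.288904 ms.
Plus remaining 11680 bits of current packet: 0.0016 ms.
Queuing delay = 0.2905 ms.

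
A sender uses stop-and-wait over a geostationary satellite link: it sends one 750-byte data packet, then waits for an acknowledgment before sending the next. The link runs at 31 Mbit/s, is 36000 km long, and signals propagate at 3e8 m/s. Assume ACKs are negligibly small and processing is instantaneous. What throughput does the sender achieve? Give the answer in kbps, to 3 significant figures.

25.0 kbps

t_tx = L/R = 6000/31000000 = 0.000193548 s.
t_prop = 36000000/300000000 = 0.12 s; RTT = 0.24 s.
Cycle = t_tx + RTT = 0.240194 s.
Throughput = L / cycle = 6000 / 0.240194 = 25.0 kbps.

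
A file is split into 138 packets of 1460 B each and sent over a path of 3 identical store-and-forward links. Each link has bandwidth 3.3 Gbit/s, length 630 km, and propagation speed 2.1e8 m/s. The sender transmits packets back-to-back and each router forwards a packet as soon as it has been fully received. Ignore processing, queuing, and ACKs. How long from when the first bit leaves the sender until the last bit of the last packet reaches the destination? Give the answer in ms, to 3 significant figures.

9.50 ms

Per-hop transmission t_tx = L/R = 11680/3300000000 = 0.00353939 ms.
Per-hop propagation t_prop = 630000/210000000 = 3 ms.
Pipeline fill: first packet needs 3·t_tx to clear all hops; remaining 137 packets each add one t_tx.
Total = (3+138-1)·t_tx + 3·t_prop = 140·0.00353939 + 3·3 = 9.50 ms.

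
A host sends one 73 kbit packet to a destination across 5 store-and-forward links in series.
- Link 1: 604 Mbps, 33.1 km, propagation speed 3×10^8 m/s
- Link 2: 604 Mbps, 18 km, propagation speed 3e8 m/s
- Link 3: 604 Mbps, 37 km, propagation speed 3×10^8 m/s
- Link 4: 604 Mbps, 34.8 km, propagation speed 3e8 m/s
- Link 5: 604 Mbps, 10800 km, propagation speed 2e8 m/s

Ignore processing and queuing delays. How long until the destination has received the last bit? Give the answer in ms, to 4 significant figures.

L = 73000 bits.
Transmission delay per hop = L/R = 73000/604000000 = 0.120861 ms; 5 hops → 0.604305 ms.
Propagation delays (d/s per hop): 0.110333, 0.06, 0.123333, 0.116, 54 ms; sum = 54.4097 ms.
End-to-end = 55.01 ms.

55.01 ms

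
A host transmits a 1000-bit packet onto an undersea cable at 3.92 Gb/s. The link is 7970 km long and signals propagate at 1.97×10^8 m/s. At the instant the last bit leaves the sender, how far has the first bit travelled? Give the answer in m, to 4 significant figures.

50.26 m

t_tx = L/R = 1000/3920000000 = 2.55102e-07 s.
Distance = s × t_tx = 197000000 × 2.55102e-07 = 50.26 m.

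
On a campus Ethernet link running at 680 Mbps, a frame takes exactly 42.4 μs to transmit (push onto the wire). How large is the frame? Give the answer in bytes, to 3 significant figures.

3600 bytes

L = R × t_tx = 680000000 b/s × 4.24e-05 s = 28832 bits.
In bytes: 28832 / 8 = 3600 bytes.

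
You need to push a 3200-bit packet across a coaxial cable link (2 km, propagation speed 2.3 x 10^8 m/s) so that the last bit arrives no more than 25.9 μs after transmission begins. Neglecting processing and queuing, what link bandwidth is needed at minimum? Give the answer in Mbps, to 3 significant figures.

186 Mbps

Propagation delay = 2000 / 2.3e+08 = 8.69565 μs.
Transmission budget = 25.9 − 8.69565 = 17.2043 μs.
R ≥ L / t_tx = 3200 bits / 1.72043e-05 s = 186 Mbps.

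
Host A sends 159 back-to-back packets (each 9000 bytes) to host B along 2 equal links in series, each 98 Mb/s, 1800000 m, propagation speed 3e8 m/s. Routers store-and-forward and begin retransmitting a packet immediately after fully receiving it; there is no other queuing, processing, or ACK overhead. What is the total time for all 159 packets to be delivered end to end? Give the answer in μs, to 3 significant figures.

Per-hop transmission t_tx = L/R = 72000/98000000 = 734.694 μs.
Per-hop propagation t_prop = 1800000/300000000 = 6000 μs.
Pipeline fill: first packet needs 2·t_tx to clear all hops; remaining 158 packets each add one t_tx.
Total = (2+159-1)·t_tx + 2·t_prop = 160·734.694 + 2·6000 = 130000 μs.

130000 μs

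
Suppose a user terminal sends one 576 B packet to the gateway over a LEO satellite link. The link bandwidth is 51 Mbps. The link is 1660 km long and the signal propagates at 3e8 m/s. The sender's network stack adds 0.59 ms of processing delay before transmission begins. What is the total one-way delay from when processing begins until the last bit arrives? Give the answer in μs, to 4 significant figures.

L = 576 × 8 = 4608 bits.
Transmission delay = L/R = 4608 / 51000000 = 90.3529 μs.
Propagation delay = d/s = 1660000 m / 300000000 m/s = 5533.33 μs.
Plus processing delay 0.59 ms = 590 μs.
Total = 6214 μs.

6214 μs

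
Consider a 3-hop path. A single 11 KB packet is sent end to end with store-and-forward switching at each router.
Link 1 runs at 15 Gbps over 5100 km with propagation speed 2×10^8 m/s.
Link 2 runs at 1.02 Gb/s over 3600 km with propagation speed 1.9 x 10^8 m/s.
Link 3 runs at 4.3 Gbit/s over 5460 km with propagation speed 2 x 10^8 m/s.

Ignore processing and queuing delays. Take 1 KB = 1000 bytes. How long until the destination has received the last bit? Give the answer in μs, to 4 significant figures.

L = 88000 bits.
Transmission delays (L/R per hop): 5.86667, 86.2745, 20.4651 μs; sum = 112.606 μs.
Propagation delays (d/s per hop): 25500, 18947.4, 27300 μs; sum = 71747.4 μs.
End-to-end = 71860 μs.

71860 μs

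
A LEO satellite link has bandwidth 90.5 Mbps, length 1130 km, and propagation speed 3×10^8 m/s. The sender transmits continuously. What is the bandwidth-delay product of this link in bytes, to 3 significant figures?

42600 bytes

Propagation delay = 1130000 / 300000000 = 0.00376667 s.
BDP = R × t_prop = 90500000 × 0.00376667 = 340883 bits.
In bytes: 340883/8 = 42600 bytes.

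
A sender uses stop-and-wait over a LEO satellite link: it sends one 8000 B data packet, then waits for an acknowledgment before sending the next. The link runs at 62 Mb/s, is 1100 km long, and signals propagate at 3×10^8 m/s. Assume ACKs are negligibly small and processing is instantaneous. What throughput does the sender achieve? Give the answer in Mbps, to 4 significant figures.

t_tx = L/R = 64000/62000000 = 0.00103226 s.
t_prop = 1100000/300000000 = 0.00366667 s; RTT = 0.00733333 s.
Cycle = t_tx + RTT = 0.00836559 s.
Throughput = L / cycle = 64000 / 0.00836559 = 7.650 Mbps.

7.650 Mbps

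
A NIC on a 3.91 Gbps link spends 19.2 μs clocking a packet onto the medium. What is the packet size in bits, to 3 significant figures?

L = R × t_tx = 3910000000 b/s × 1.92e-05 s = 75072 bits.

75100 bits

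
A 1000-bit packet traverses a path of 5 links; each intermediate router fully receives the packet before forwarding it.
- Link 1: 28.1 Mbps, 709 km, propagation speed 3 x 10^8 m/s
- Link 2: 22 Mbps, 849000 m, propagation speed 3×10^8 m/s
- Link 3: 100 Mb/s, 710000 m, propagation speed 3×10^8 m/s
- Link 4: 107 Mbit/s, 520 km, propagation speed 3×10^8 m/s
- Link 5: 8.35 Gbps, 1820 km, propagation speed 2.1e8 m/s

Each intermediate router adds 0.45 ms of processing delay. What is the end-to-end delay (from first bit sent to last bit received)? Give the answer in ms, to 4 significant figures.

Transmission delays (L/R per hop): 0.0355872, 0.0454545, 0.01, 0.00934579, 0.00011976 ms; sum = 0.100507 ms.
Propagation delays (d/s per hop): 2.36333, 2.83, 2.36667, 1.73333, 8.66667 ms; sum = 17.96 ms.
Processing at 4 router(s): 4 × 0.45 ms = 1.8 ms.
End-to-end = 19.86 ms.

19.86 ms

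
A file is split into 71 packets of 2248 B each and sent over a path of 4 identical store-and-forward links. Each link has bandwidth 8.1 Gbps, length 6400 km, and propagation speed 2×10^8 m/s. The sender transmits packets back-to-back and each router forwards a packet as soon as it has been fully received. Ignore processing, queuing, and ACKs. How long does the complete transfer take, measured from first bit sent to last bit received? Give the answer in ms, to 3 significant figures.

128 ms

Per-hop transmission t_tx = L/R = 17984/8100000000 = 0.00222025 ms.
Per-hop propagation t_prop = 6400000/200000000 = 32 ms.
Pipeline fill: first packet needs 4·t_tx to clear all hops; remaining 70 packets each add one t_tx.
Total = (4+71-1)·t_tx + 4·t_prop = 74·0.00222025 + 4·32 = 128 ms.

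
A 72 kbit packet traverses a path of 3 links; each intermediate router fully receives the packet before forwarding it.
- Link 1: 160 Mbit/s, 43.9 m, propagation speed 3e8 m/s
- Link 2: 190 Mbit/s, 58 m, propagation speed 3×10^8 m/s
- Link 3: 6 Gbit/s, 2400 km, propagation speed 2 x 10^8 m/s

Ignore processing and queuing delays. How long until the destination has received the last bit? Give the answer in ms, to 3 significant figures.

12.8 ms

L = 72000 bits.
Transmission delays (L/R per hop): 0.45, 0.378947, 0.012 ms; sum = 0.840947 ms.
Propagation delays (d/s per hop): 0.000146333, 0.000193333, 12 ms; sum = 12.0003 ms.
End-to-end = 12.8 ms.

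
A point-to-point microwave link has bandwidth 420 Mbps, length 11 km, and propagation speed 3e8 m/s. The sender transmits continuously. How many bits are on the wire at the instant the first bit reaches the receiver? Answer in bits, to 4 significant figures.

15400 bits

Propagation delay = 11000 / 300000000 = 3.66667e-05 s.
BDP = R × t_prop = 420000000 × 3.66667e-05 = 15400 bits.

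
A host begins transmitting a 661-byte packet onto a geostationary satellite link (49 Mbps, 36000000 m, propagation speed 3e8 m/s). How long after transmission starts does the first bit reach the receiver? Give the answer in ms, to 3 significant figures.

First bit experiences only propagation delay: d/s = 36000000/300000000 = 120 ms.

120 ms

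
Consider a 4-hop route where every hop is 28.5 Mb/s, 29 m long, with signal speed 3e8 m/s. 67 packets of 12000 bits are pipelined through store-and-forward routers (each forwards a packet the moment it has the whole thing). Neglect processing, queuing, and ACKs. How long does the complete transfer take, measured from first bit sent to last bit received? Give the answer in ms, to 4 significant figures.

Per-hop transmission t_tx = L/R = 12000/28500000 = 0.421053 ms.
Per-hop propagation t_prop = 29/300000000 = 9.66667e-05 ms.
Pipeline fill: first packet needs 4·t_tx to clear all hops; remaining 66 packets each add one t_tx.
Total = (4+67-1)·t_tx + 4·t_prop = 70·0.421053 + 4·9.66667e-05 = 29.47 ms.

29.47 ms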